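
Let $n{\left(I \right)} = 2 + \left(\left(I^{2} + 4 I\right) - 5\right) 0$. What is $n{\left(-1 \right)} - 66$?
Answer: $-64$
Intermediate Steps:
$n{\left(I \right)} = 2$ ($n{\left(I \right)} = 2 + \left(-5 + I^{2} + 4 I\right) 0 = 2 + 0 = 2$)
$n{\left(-1 \right)} - 66 = 2 - 66 = -64$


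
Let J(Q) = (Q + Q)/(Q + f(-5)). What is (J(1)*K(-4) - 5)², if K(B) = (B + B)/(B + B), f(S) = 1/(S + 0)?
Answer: 25/4 ≈ 6.2500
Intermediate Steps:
f(S) = 1/S
K(B) = 1 (K(B) = (2*B)/((2*B)) = (2*B)*(1/(2*B)) = 1)
J(Q) = 2*Q/(-⅕ + Q) (J(Q) = (Q + Q)/(Q + 1/(-5)) = (2*Q)/(Q - ⅕) = (2*Q)/(-⅕ + Q) = 2*Q/(-⅕ + Q))
(J(1)*K(-4) - 5)² = ((10*1/(-1 + 5*1))*1 - 5)² = ((10*1/(-1 + 5))*1 - 5)² = ((10*1/4)*1 - 5)² = ((10*1*(¼))*1 - 5)² = ((5/2)*1 - 5)² = (5/2 - 5)² = (-5/2)² = 25/4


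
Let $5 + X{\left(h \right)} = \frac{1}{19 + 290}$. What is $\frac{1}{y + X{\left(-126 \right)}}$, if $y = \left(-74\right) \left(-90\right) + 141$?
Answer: $\frac{309}{2099965} \approx 0.00014715$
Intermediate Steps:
$X{\left(h \right)} = - \frac{1544}{309}$ ($X{\left(h \right)} = -5 + \frac{1}{19 + 290} = -5 + \frac{1}{309} = - \frac{1544}{309}$)
$y = 6801$ ($y = 6660 + 141 = 6801$)
$\frac{1}{y + X{\left(-126 \right)}} = \frac{1}{6801 - \frac{1544}{309}} = \frac{1}{\frac{2099965}{309}} = \frac{309}{2099965}$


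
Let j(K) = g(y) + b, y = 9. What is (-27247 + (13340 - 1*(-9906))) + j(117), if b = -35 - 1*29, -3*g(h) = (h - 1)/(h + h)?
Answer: -109759/27 ≈ -4065.1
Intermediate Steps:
g(h) = -(-1 + h)/(6*h) (g(h) = -(h - 1)/(3*(h + h)) = -(-1 + h)/(3*(2*h)) = -(-1 + h)*1/(2*h)/3 = -(-1 + h)/(6*h))
b = -64 (b = -35 - 29 = -64)
j(K) = -1732/27 (j(K) = (⅙)*(1 - 1*9)/9 - 64 = (⅙)*(⅑)*(1 - 9) - 64 = (⅙)*(⅑)*(-8) - 64 = -4/27 - 64 = -1732/27)
(-27247 + (13340 - 1*(-9906))) + j(117) = (-27247 + (13340 - 1*(-9906))) - 1732/27 = (-27247 + (13340 + 9906)) - 1732/27 = (-27247 + 23246) - 1732/27 = -4001 - 1732/27 = -109759/27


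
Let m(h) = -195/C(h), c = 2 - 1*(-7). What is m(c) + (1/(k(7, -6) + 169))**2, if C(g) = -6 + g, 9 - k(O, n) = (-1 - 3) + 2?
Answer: -2105999/32400 ≈ -65.000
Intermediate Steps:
k(O, n) = 11 (k(O, n) = 9 - ((-1 - 3) + 2) = 9 - (-4 + 2) = 9 - 1*(-2) = 9 + 2 = 11)
c = 9 (c = 2 + 7 = 9)
m(h) = -195/(-6 + h)
m(c) + (1/(k(7, -6) + 169))**2 = -195/(-6 + 9) + (1/(11 + 169))**2 = -195/3 + (1/180)**2 = -195*1/3 + (1/180)**2 = -65 + 1/32400 = -2105999/32400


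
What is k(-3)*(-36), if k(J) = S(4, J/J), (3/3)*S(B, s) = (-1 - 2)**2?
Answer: -324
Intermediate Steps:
S(B, s) = 9 (S(B, s) = (-1 - 2)**2 = (-3)**2 = 9)
k(J) = 9
k(-3)*(-36) = 9*(-36) = -324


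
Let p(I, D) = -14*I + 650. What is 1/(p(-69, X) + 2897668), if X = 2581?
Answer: 1/2899284 ≈ 3.4491e-7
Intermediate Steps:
p(I, D) = 650 - 14*I
1/(p(-69, X) + 2897668) = 1/((650 - 14*(-69)) + 2897668) = 1/((650 + 966) + 2897668) = 1/(1616 + 2897668) = 1/2899284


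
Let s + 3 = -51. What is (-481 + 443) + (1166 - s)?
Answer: 1182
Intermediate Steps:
s = -54 (s = -3 - 51 = -54)
(-481 + 443) + (1166 - s) = (-481 + 443) + (1166 - 1*(-54)) = -38 + (1166 + 54) = -38 + 1220 = 1182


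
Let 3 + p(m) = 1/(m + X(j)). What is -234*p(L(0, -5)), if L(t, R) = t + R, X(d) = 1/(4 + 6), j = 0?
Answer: 36738/49 ≈ 749.75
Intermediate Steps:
X(d) = 1/10
L(t, R) = R + t
p(m) = -3 + 1/(1/10 + m) (p(m) = -3 + 1/(m + 1/10) = -3 + 1/(1/10 + m))
-234*p(L(0, -5)) = -234*(7 - 30*(-5 + 0))/(1 + 10*(-5 + 0)) = -234*(7 - 30*(-5))/(1 + 10*(-5)) = -234*(7 + 150)/(1 - 50) = -234*157/(-49) = -(-234)*157/49 = -234*(-157/49) = 36738/49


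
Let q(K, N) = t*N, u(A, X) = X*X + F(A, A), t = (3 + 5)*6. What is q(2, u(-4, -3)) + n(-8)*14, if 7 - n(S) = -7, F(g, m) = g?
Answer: 436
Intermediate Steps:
t = 48 (t = 8*6 = 48)
n(S) = 14 (n(S) = 7 - 1*(-7) = 7 + 7 = 14)
u(A, X) = A + X² (u(A, X) = X*X + A = X² + A = A + X²)
q(K, N) = 48*N
q(2, u(-4, -3)) + n(-8)*14 = 48*(-4 + (-3)²) + 14*14 = 48*(-4 + 9) + 196 = 48*5 + 196 = 240 + 196 = 436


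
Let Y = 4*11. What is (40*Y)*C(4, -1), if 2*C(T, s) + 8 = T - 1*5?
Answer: -7920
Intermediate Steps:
C(T, s) = -13/2 + T/2 (C(T, s) = -4 + (T - 1*5)/2 = -4 + (T - 5)/2 = -4 + (-5 + T)/2 = -4 + (-5/2 + T/2) = -13/2 + T/2)
Y = 44
(40*Y)*C(4, -1) = (40*44)*(-13/2 + (½)*4) = 1760*(-13/2 + 2) = 1760*(-9/2) = -7920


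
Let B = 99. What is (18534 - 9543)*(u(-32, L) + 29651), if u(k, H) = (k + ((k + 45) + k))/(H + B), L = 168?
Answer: 23726547702/89 ≈ 2.6659e+8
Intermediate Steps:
u(k, H) = (45 + 3*k)/(99 + H) (u(k, H) = (k + ((k + 45) + k))/(H + 99) = (k + ((45 + k) + k))/(99 + H) = (k + (45 + 2*k))/(99 + H) = (45 + 3*k)/(99 + H))
(18534 - 9543)*(u(-32, L) + 29651) = (18534 - 9543)*(3*(15 - 32)/(99 + 168) + 29651) = 8991*(3*(-17)/267 + 29651) = 8991*(3*(1/267)*(-17) + 29651) = 8991*(-17/89 + 29651) = 8991*(2638922/89) = 23726547702/89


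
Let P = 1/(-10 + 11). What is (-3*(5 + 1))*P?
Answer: -18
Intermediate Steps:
P = 1 (P = 1/1 = 1)
(-3*(5 + 1))*P = -3*(5 + 1)*1 = -3*6*1 = -18*1 = -18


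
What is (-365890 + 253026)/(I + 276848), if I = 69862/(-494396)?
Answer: -27899755072/68436236973 ≈ -0.40768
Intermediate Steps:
I = -34931/247198 (I = 69862*(-1/494396) = -34931/247198 ≈ -0.14131)
(-365890 + 253026)/(I + 276848) = (-365890 + 253026)/(-34931/247198 + 276848) = -112864/68436236973/247198 = -112864*247198/68436236973 = -27899755072/68436236973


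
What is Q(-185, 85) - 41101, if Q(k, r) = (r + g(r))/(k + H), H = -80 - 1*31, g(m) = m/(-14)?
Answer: -170323649/4144 ≈ -41101.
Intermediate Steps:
g(m) = -m/14 (g(m) = m*(-1/14) = -m/14)
H = -111 (H = -80 - 31 = -111)
Q(k, r) = 13*r/(14*(-111 + k)) (Q(k, r) = (r - r/14)/(k - 111) = (13*r/14)/(-111 + k) = 13*r/(14*(-111 + k)))
Q(-185, 85) - 41101 = (13/14)*85/(-111 - 185) - 41101 = (13/14)*85/(-296) - 41101 = (13/14)*85*(-1/296) - 41101 = -1105/4144 - 41101 = -170323649/4144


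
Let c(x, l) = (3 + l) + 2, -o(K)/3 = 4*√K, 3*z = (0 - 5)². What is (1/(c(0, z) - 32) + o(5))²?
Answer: 2257929/3136 + 9*√5/7 ≈ 722.88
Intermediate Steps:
z = 25/3 (z = (0 - 5)²/3 = (⅓)*(-5)² = (⅓)*25 = 25/3 ≈ 8.3333)
o(K) = -12*√K
c(x, l) = 5 + l
(1/(c(0, z) - 32) + o(5))² = (1/((5 + 25/3) - 32) - 12*√5)² = (1/(40/3 - 32) - 12*√5)² = (1/(-56/3) - 12*√5)² = (-3/56 - 12*√5)²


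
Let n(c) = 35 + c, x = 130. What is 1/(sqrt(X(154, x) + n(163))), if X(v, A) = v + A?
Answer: sqrt(482)/482 ≈ 0.045549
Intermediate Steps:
X(v, A) = A + v
1/(sqrt(X(154, x) + n(163))) = 1/(sqrt((130 + 154) + (35 + 163))) = 1/(sqrt(284 + 198)) = 1/(sqrt(482)) = sqrt(482)/482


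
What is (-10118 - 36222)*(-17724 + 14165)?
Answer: 164924060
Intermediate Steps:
(-10118 - 36222)*(-17724 + 14165) = -46340*(-3559) = 164924060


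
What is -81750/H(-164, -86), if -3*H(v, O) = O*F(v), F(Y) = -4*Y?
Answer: -122625/28208 ≈ -4.3472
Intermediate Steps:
H(v, O) = 4*O*v/3 (H(v, O) = -O*(-4*v)/3 = -(-4)*O*v/3 = 4*O*v/3)
-81750/H(-164, -86) = -81750/((4/3)*(-86)*(-164)) = -81750/56416/3 = -81750*3/56416 = -122625/28208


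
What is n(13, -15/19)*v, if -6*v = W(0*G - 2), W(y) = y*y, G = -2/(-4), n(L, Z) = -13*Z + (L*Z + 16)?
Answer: -32/3 ≈ -10.667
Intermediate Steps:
n(L, Z) = 16 - 13*Z + L*Z (n(L, Z) = -13*Z + (16 + L*Z) = 16 - 13*Z + L*Z)
G = 1/2 (G = -2*(-1/4) = 1/2 ≈ 0.50000)
W(y) = y**2
v = -2/3 (v = -(0*(1/2) - 2)**2/6 = -(0 - 2)**2/6 = -1/6*(-2)**2 = -1/6*4 = -2/3 ≈ -0.66667)
n(13, -15/19)*v = (16 - (-195)/19 + 13*(-15/19))*(-2/3) = (16 - (-195)/19 + 13*(-15*1/19))*(-2/3) = (16 - 13*(-15/19) + 13*(-15/19))*(-2/3) = (16 + 195/19 - 195/19)*(-2/3) = 16*(-2/3) = -32/3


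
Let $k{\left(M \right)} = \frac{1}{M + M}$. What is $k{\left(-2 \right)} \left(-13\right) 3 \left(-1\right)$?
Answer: $- \frac{39}{4} \approx -9.75$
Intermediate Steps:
$k{\left(M \right)} = \frac{1}{2 M}$
$k{\left(-2 \right)} \left(-13\right) 3 \left(-1\right) = \frac{1}{2 \left(-2\right)} \left(-13\right) 3 \left(-1\right) = \frac{1}{2} \left(- \frac{1}{2}\right) \left(-13\right) \left(-3\right) = \left(- \frac{1}{4}\right) \left(-13\right) \left(-3\right) = \frac{13}{4} \left(-3\right) = - \frac{39}{4}$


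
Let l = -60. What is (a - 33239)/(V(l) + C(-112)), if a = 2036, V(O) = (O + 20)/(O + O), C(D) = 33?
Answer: -93609/100 ≈ -936.09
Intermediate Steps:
V(O) = (20 + O)/(2*O) (V(O) = (20 + O)/((2*O)) = (20 + O)*(1/(2*O)) = (20 + O)/(2*O))
(a - 33239)/(V(l) + C(-112)) = (2036 - 33239)/((1/2)*(20 - 60)/(-60) + 33) = -31203/((1/2)*(-1/60)*(-40) + 33) = -31203/(1/3 + 33) = -31203/100/3 = -31203*3/100 = -93609/100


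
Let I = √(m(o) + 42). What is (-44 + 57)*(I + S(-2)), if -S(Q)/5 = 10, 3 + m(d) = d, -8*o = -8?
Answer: -650 + 26*√10 ≈ -567.78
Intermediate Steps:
o = 1 (o = -⅛*(-8) = 1)
m(d) = -3 + d
S(Q) = -50 (S(Q) = -5*10 = -50)
I = 2*√10 (I = √((-3 + 1) + 42) = √(-2 + 42) = √40 = 2*√10 ≈ 6.3246)
(-44 + 57)*(I + S(-2)) = (-44 + 57)*(2*√10 - 50) = 13*(-50 + 2*√10) = -650 + 26*√10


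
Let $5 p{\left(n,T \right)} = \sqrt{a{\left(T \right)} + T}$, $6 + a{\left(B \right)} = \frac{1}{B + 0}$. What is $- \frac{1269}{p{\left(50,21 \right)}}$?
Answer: $- \frac{6345 \sqrt{1659}}{158} \approx -1635.7$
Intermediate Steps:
$a{\left(B \right)} = -6 + \frac{1}{B}$ ($a{\left(B \right)} = -6 + \frac{1}{B + 0} = -6 + \frac{1}{B}$)
$p{\left(n,T \right)} = \frac{\sqrt{-6 + T + \frac{1}{T}}}{5}$ ($p{\left(n,T \right)} = \frac{\sqrt{\left(-6 + \frac{1}{T}\right) + T}}{5} = \frac{\sqrt{-6 + T + \frac{1}{T}}}{5}$)
$- \frac{1269}{p{\left(50,21 \right)}} = - \frac{1269}{\frac{1}{5} \sqrt{-6 + 21 + \frac{1}{21}}} = - \frac{1269}{\frac{1}{5} \sqrt{\frac{316}{21}}} = - \frac{1269}{\frac{1}{5} \frac{2 \sqrt{1659}}{21}} = - \frac{1269}{\frac{2}{105} \sqrt{1659}} = - 1269 \frac{5 \sqrt{1659}}{158} = - \frac{6345 \sqrt{1659}}{158}$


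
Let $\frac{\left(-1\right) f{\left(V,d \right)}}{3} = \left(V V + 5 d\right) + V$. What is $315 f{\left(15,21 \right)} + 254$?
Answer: $-325771$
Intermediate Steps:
$f{\left(V,d \right)} = - 15 d - 3 V - 3 V^{2}$ ($f{\left(V,d \right)} = - 3 \left(\left(V V + 5 d\right) + V\right) = - 3 \left(\left(V^{2} + 5 d\right) + V\right) = - 3 \left(V + V^{2} + 5 d\right) = - 15 d - 3 V - 3 V^{2}$)
$315 f{\left(15,21 \right)} + 254 = 315 \left(\left(-15\right) 21 - 45 - 3 \cdot 15^{2}\right) + 254 = 315 \left(-315 - 45 - 675\right) + 254 = 315 \left(-1035\right) + 254 = -326025 + 254 = -325771$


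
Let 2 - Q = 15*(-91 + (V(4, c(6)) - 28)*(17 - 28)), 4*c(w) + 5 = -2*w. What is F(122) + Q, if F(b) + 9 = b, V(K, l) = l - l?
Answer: -3140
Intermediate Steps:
c(w) = -5/4 - w/2 (c(w) = -5/4 + (-2*w)/4 = -5/4 - w/2)
V(K, l) = 0
F(b) = -9 + b
Q = -3253 (Q = 2 - 15*(-91 + (0 - 28)*(17 - 28)) = 2 - 15*(-91 - 28*(-11)) = 2 - 15*(-91 + 308) = 2 - 15*217 = 2 - 1*3255 = 2 - 3255 = -3253)
F(122) + Q = (-9 + 122) - 3253 = 113 - 3253 = -3140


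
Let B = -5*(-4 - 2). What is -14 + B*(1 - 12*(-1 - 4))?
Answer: 1816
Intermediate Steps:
B = 30 (B = -5*(-6) = 30)
-14 + B*(1 - 12*(-1 - 4)) = -14 + 30*(1 - 12*(-1 - 4)) = -14 + 30*(1 - 12*(-5)) = -14 + 30*(1 - 4*(-15)) = -14 + 30*(1 + 60) = -14 + 30*61 = -14 + 1830 = 1816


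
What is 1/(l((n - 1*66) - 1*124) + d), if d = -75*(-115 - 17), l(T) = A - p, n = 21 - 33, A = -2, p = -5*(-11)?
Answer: 1/9843 ≈ 0.00010160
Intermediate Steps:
p = 55
n = -12
l(T) = -57 (l(T) = -2 - 1*55 = -2 - 55 = -57)
d = 9900 (d = -75*(-132) = 9900)
1/(l((n - 1*66) - 1*124) + d) = 1/(-57 + 9900) = 1/9843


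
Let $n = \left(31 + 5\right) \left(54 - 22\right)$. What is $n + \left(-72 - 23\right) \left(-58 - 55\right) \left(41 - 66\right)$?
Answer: $-267223$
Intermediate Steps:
$n = 1152$ ($n = 36 \cdot 32 = 1152$)
$n + \left(-72 - 23\right) \left(-58 - 55\right) \left(41 - 66\right) = 1152 + \left(-72 - 23\right) \left(-58 - 55\right) \left(41 - 66\right) = 1152 + \left(-95\right) \left(-113\right) \left(41 - 66\right) = 1152 + 10735 \left(-25\right) = 1152 - 268375 = -267223$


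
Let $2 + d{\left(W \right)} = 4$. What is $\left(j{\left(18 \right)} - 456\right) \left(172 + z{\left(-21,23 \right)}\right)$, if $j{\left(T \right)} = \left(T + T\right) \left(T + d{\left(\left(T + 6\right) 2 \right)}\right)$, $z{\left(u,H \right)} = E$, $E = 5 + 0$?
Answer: $46728$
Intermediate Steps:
$d{\left(W \right)} = 2$ ($d{\left(W \right)} = -2 + 4 = 2$)
$E = 5$
$z{\left(u,H \right)} = 5$
$j{\left(T \right)} = 2 T \left(2 + T\right)$ ($j{\left(T \right)} = \left(T + T\right) \left(T + 2\right) = 2 T \left(2 + T\right)$)
$\left(j{\left(18 \right)} - 456\right) \left(172 + z{\left(-21,23 \right)}\right) = \left(2 \cdot 18 \left(2 + 18\right) - 456\right) \left(172 + 5\right) = \left(2 \cdot 18 \cdot 20 - 456\right) 177 = \left(720 - 456\right) 177 = 264 \cdot 177 = 46728$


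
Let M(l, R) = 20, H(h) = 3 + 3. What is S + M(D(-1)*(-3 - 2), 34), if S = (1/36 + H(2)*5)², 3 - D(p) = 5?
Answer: 1194481/1296 ≈ 921.67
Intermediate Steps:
D(p) = -2 (D(p) = 3 - 1*5 = 3 - 5 = -2)
H(h) = 6
S = 1168561/1296 (S = (1/36 + 6*5)² = (1/36 + 30)² = (1081/36)² = 1168561/1296 ≈ 901.67)
S + M(D(-1)*(-3 - 2), 34) = 1168561/1296 + 20 = 1194481/1296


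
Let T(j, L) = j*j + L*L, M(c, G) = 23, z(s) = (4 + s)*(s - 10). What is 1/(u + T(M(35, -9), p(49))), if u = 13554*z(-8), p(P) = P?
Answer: 1/978818 ≈ 1.0216e-6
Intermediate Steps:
z(s) = (-10 + s)*(4 + s) (z(s) = (4 + s)*(-10 + s) = (-10 + s)*(4 + s))
T(j, L) = L**2 + j**2 (T(j, L) = j**2 + L**2 = L**2 + j**2)
u = 975888 (u = 13554*(-40 + (-8)**2 - 6*(-8)) = 13554*(-40 + 64 + 48) = 13554*72 = 975888)
1/(u + T(M(35, -9), p(49))) = 1/(975888 + (49**2 + 23**2)) = 1/(975888 + (2401 + 529)) = 1/(975888 + 2930) = 1/978818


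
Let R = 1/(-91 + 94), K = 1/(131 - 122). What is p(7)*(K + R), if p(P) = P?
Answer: 28/9 ≈ 3.1111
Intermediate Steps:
K = 1/9 ≈ 0.11111
R = 1/3 ≈ 0.33333
p(7)*(K + R) = 7*(1/9 + 1/3) = 7*(4/9) = 28/9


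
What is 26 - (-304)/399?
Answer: 562/21 ≈ 26.762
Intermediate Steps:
26 - (-304)/399 = 26 - 1*(-16/21) = 26 + 16/21 = 562/21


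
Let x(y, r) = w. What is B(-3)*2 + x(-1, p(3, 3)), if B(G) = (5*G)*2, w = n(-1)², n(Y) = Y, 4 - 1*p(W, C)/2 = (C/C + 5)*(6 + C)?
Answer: -59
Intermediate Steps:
p(W, C) = -64 - 12*C (p(W, C) = 8 - 2*(C/C + 5)*(6 + C) = 8 - 2*(1 + 5)*(6 + C) = 8 - 12*(6 + C) = 8 - 2*(36 + 6*C) = 8 + (-72 - 12*C) = -64 - 12*C)
w = 1 (w = (-1)² = 1)
x(y, r) = 1
B(G) = 10*G
B(-3)*2 + x(-1, p(3, 3)) = (10*(-3))*2 + 1 = -30*2 + 1 = -60 + 1 = -59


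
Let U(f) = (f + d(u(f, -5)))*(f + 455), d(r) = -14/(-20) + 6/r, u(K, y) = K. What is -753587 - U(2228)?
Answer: -18751951766/2785 ≈ -6.7332e+6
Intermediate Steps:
d(r) = 7/10 + 6/r (d(r) = -14*(-1/20) + 6/r = 7/10 + 6/r)
U(f) = (455 + f)*(7/10 + f + 6/f) (U(f) = (f + (7/10 + 6/f))*(f + 455) = (7/10 + f + 6/f)*(455 + f) = (455 + f)*(7/10 + f + 6/f))
-753587 - U(2228) = -753587 - (649/2 + 2228**2 + 2730/2228 + (4557/10)*2228) = -753587 - (649/2 + 4963984 + 2730*(1/2228) + 5076498/5) = -753587 - (649/2 + 4963984 + 1365/1114 + 5076498/5) = -753587 - 1*16653211971/2785 = -753587 - 16653211971/2785 = -18751951766/2785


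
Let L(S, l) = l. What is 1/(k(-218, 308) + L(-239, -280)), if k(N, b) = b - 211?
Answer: -1/183 ≈ -0.0054645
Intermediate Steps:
k(N, b) = -211 + b
1/(k(-218, 308) + L(-239, -280)) = 1/((-211 + 308) - 280) = 1/(97 - 280) = 1/(-183) = -1/183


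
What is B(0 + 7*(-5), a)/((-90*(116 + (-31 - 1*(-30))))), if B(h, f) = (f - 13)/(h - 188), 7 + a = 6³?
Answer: 98/1154025 ≈ 8.4920e-5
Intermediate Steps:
a = 209 (a = -7 + 6³ = -7 + 216 = 209)
B(h, f) = (-13 + f)/(-188 + h)
B(0 + 7*(-5), a)/((-90*(116 + (-31 - 1*(-30))))) = ((-13 + 209)/(-188 + (0 + 7*(-5))))/((-90*(116 + (-31 - 1*(-30))))) = (196/(-188 + (0 - 35)))/((-90*(116 + (-31 + 30)))) = (196/(-188 - 35))/((-90*(116 - 1))) = (196/(-223))/((-90*115)) = -1/223*196/(-10350) = -196/223*(-1/10350) = 98/1154025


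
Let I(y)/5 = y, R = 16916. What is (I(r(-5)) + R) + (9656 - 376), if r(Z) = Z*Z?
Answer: 26321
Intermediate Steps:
r(Z) = Z**2
I(y) = 5*y
(I(r(-5)) + R) + (9656 - 376) = (5*(-5)**2 + 16916) + (9656 - 376) = (5*25 + 16916) + 9280 = (125 + 16916) + 9280 = 17041 + 9280 = 26321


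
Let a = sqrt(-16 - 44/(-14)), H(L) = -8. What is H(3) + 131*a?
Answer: -8 + 393*I*sqrt(70)/7 ≈ -8.0 + 469.72*I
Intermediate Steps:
a = 3*I*sqrt(70)/7 (a = sqrt(-16 - 44*(-1/14)) = sqrt(-16 + 22/7) = sqrt(-90/7) = 3*I*sqrt(70)/7 ≈ 3.5857*I)
H(3) + 131*a = -8 + 131*(3*I*sqrt(70)/7) = -8 + 393*I*sqrt(70)/7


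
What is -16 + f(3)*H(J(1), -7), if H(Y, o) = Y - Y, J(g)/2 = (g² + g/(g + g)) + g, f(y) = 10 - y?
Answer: -16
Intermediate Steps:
J(g) = 1 + 2*g + 2*g² (J(g) = 2*((g² + g/(g + g)) + g) = 2*((g² + g/((2*g))) + g) = 2*((g² + (1/(2*g))*g) + g) = 2*((g² + ½) + g) = 2*((½ + g²) + g) = 2*(½ + g + g²) = 1 + 2*g + 2*g²)
H(Y, o) = 0
-16 + f(3)*H(J(1), -7) = -16 + (10 - 1*3)*0 = -16 + (10 - 3)*0 = -16 + 7*0 = -16 + 0 = -16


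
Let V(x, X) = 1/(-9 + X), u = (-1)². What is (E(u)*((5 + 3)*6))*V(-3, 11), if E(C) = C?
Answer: 24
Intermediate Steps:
u = 1
(E(u)*((5 + 3)*6))*V(-3, 11) = (1*((5 + 3)*6))/(-9 + 11) = (1*(8*6))/2 = (1*48)*(½) = 48*(½) = 24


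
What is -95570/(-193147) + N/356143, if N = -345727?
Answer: -32739546359/68787952021 ≈ -0.47595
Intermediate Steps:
-95570/(-193147) + N/356143 = -95570/(-193147) - 345727/356143 = -95570*(-1/193147) - 345727*1/356143 = 95570/193147 - 345727/356143 = -32739546359/68787952021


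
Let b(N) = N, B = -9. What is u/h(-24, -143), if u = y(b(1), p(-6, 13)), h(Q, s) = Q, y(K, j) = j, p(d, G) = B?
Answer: 3/8 ≈ 0.37500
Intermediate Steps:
p(d, G) = -9
u = -9
u/h(-24, -143) = -9/(-24) = -9*(-1/24) = 3/8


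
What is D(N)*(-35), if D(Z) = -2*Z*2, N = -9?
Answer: -1260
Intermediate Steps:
D(Z) = -4*Z
D(N)*(-35) = -4*(-9)*(-35) = 36*(-35) = -1260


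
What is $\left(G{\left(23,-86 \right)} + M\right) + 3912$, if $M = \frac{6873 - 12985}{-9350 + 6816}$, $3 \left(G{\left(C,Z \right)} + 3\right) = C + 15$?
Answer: $\frac{14915423}{3801} \approx 3924.1$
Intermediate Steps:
$G{\left(C,Z \right)} = 2 + \frac{C}{3}$ ($G{\left(C,Z \right)} = -3 + \frac{C + 15}{3} = -3 + \frac{15 + C}{3} = -3 + \left(5 + \frac{C}{3}\right) = 2 + \frac{C}{3}$)
$M = \frac{3056}{1267}$ ($M = - \frac{6112}{-2534} = \left(-6112\right) \left(- \frac{1}{2534}\right) = \frac{3056}{1267} \approx 2.412$)
$\left(G{\left(23,-86 \right)} + M\right) + 3912 = \left(\left(2 + \frac{1}{3} \cdot 23\right) + \frac{3056}{1267}\right) + 3912 = \left(\left(2 + \frac{23}{3}\right) + \frac{3056}{1267}\right) + 3912 = \left(\frac{29}{3} + \frac{3056}{1267}\right) + 3912 = \frac{45911}{3801} + 3912 = \frac{14915423}{3801}$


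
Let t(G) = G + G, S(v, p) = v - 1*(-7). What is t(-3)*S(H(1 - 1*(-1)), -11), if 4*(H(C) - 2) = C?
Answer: -57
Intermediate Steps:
H(C) = 2 + C/4
S(v, p) = 7 + v (S(v, p) = v + 7 = 7 + v)
t(G) = 2*G
t(-3)*S(H(1 - 1*(-1)), -11) = (2*(-3))*(7 + (2 + (1 - 1*(-1))/4)) = -6*(7 + (2 + (1 + 1)/4)) = -6*(7 + (2 + (¼)*2)) = -6*(7 + (2 + ½)) = -6*(7 + 5/2) = -6*19/2 = -57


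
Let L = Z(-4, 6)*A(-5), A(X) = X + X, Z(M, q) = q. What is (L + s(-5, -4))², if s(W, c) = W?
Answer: 4225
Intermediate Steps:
A(X) = 2*X
L = -60 (L = 6*(2*(-5)) = 6*(-10) = -60)
(L + s(-5, -4))² = (-60 - 5)² = (-65)² = 4225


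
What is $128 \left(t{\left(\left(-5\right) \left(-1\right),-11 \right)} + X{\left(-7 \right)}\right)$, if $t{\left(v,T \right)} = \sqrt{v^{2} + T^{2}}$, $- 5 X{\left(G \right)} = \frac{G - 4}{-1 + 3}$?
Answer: $\frac{704}{5} + 128 \sqrt{146} \approx 1687.4$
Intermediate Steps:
$X{\left(G \right)} = \frac{2}{5} - \frac{G}{10}$ ($X{\left(G \right)} = - \frac{\left(G - 4\right) \frac{1}{-1 + 3}}{5} = - \frac{\left(-4 + G\right) \frac{1}{2}}{5} = - \frac{-2 + \frac{G}{2}}{5} = \frac{2}{5} - \frac{G}{10}$)
$t{\left(v,T \right)} = \sqrt{T^{2} + v^{2}}$
$128 \left(t{\left(\left(-5\right) \left(-1\right),-11 \right)} + X{\left(-7 \right)}\right) = 128 \left(\sqrt{\left(-11\right)^{2} + \left(\left(-5\right) \left(-1\right)\right)^{2}} + \left(\frac{2}{5} - - \frac{7}{10}\right)\right) = 128 \left(\sqrt{121 + 5^{2}} + \left(\frac{2}{5} + \frac{7}{10}\right)\right) = 128 \left(\sqrt{121 + 25} + \frac{11}{10}\right) = 128 \left(\sqrt{146} + \frac{11}{10}\right) = 128 \left(\frac{11}{10} + \sqrt{146}\right) = \frac{704}{5} + 128 \sqrt{146}$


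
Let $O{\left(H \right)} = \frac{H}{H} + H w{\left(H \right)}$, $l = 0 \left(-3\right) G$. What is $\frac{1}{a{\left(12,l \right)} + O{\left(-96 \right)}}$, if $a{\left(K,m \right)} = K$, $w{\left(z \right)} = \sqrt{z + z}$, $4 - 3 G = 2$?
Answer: $\frac{13}{1769641} + \frac{768 i \sqrt{3}}{1769641} \approx 7.3461 \cdot 10^{-6} + 0.00075169 i$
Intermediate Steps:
$G = \frac{2}{3}$ ($G = \frac{4}{3} - \frac{2}{3} = \frac{2}{3} \approx 0.66667$)
$l = 0$ ($l = 0 \left(-3\right) \frac{2}{3} = 0 \cdot \frac{2}{3} = 0$)
$w{\left(z \right)} = \sqrt{2} \sqrt{z}$ ($w{\left(z \right)} = \sqrt{2 z} = \sqrt{2} \sqrt{z}$)
$O{\left(H \right)} = 1 + \sqrt{2} H^{\frac{3}{2}}$ ($O{\left(H \right)} = \frac{H}{H} + H \sqrt{2} \sqrt{H} = 1 + \sqrt{2} H^{\frac{3}{2}}$)
$\frac{1}{a{\left(12,l \right)} + O{\left(-96 \right)}} = \frac{1}{12 + \left(1 + \sqrt{2} \left(-96\right)^{\frac{3}{2}}\right)} = \frac{1}{12 + \left(1 + \sqrt{2} \left(- 384 i \sqrt{6}\right)\right)} = \frac{1}{12 + \left(1 - 768 i \sqrt{3}\right)} = \frac{1}{13 - 768 i \sqrt{3}}$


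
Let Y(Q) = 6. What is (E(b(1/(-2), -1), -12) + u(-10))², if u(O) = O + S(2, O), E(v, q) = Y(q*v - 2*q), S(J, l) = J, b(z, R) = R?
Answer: 4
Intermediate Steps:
E(v, q) = 6
u(O) = 2 + O (u(O) = O + 2 = 2 + O)
(E(b(1/(-2), -1), -12) + u(-10))² = (6 + (2 - 10))² = (6 - 8)² = (-2)² = 4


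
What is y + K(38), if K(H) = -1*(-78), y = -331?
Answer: -253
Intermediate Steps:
K(H) = 78
y + K(38) = -331 + 78 = -253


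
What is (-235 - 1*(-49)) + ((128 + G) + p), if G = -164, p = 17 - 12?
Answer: -217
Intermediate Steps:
p = 5
(-235 - 1*(-49)) + ((128 + G) + p) = (-235 - 1*(-49)) + ((128 - 164) + 5) = (-235 + 49) + (-36 + 5) = -186 - 31 = -217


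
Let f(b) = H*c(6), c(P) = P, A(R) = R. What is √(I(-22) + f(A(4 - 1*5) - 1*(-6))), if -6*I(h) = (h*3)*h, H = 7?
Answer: 10*I*√2 ≈ 14.142*I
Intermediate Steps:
I(h) = -h²/2 (I(h) = -h*3*h/6 = -3*h*h/6 = -h²/2)
f(b) = 42 (f(b) = 7*6 = 42)
√(I(-22) + f(A(4 - 1*5) - 1*(-6))) = √(-½*(-22)² + 42) = √(-½*484 + 42) = √(-242 + 42) = √(-200) = 10*I*√2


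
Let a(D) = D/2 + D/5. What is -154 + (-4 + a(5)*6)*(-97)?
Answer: -1803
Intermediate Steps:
a(D) = 7*D/10 (a(D) = D*(½) + D*(⅕) = D/2 + D/5 = 7*D/10)
-154 + (-4 + a(5)*6)*(-97) = -154 + (-4 + ((7/10)*5)*6)*(-97) = -154 + (-4 + (7/2)*6)*(-97) = -154 + (-4 + 21)*(-97) = -154 + 17*(-97) = -154 - 1649 = -1803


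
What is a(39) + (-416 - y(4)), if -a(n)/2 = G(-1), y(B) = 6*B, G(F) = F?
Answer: -438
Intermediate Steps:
a(n) = 2 (a(n) = -2*(-1) = 2)
a(39) + (-416 - y(4)) = 2 + (-416 - 6*4) = 2 + (-416 - 1*24) = 2 + (-416 - 24) = 2 - 440 = -438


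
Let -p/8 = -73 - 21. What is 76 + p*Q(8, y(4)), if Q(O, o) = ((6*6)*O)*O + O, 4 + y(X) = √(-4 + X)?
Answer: 1738700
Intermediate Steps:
y(X) = -4 + √(-4 + X)
Q(O, o) = O + 36*O² (Q(O, o) = (36*O)*O + O = 36*O² + O = O + 36*O²)
p = 752 (p = -8*(-73 - 21) = -8*(-94) = 752)
76 + p*Q(8, y(4)) = 76 + 752*(8*(1 + 36*8)) = 76 + 752*(8*(1 + 288)) = 76 + 752*(8*289) = 76 + 752*2312 = 76 + 1738624 = 1738700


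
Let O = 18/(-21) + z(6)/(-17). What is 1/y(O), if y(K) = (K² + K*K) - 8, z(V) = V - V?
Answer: -49/320 ≈ -0.15313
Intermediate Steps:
z(V) = 0
O = -6/7 (O = 18/(-21) + 0/(-17) = 18*(-1/21) + 0*(-1/17) = -6/7 + 0 = -6/7 ≈ -0.85714)
y(K) = -8 + 2*K² (y(K) = (K² + K²) - 8 = 2*K² - 8 = -8 + 2*K²)
1/y(O) = 1/(-8 + 2*(-6/7)²) = 1/(-8 + 2*(36/49)) = 1/(-8 + 72/49) = 1/(-320/49) = -49/320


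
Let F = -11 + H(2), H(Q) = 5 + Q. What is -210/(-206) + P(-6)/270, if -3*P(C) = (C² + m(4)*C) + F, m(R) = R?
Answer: 42113/41715 ≈ 1.0095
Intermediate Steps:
F = -4 (F = -11 + (5 + 2) = -11 + 7 = -4)
P(C) = 4/3 - 4*C/3 - C²/3 (P(C) = -((C² + 4*C) - 4)/3 = -(-4 + C² + 4*C)/3 = 4/3 - 4*C/3 - C²/3)
-210/(-206) + P(-6)/270 = -210/(-206) + (4/3 - 4/3*(-6) - ⅓*(-6)²)/270 = -210*(-1/206) + (4/3 + 8 - ⅓*36)*(1/270) = 105/103 + (4/3 + 8 - 12)*(1/270) = 105/103 - 8/3*1/270 = 105/103 - 4/405 = 42113/41715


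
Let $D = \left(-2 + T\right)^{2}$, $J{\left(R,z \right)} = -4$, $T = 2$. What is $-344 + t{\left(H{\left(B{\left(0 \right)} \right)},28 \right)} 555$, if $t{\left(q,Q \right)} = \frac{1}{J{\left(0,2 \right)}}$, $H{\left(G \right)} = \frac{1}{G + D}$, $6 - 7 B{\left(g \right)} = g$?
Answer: $- \frac{1931}{4} \approx -482.75$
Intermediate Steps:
$D = 0$ ($D = \left(-2 + 2\right)^{2} = 0^{2} = 0$)
$B{\left(g \right)} = \frac{6}{7} - \frac{g}{7}$
$H{\left(G \right)} = \frac{1}{G}$ ($H{\left(G \right)} = \frac{1}{G + 0} = \frac{1}{G}$)
$t{\left(q,Q \right)} = - \frac{1}{4}$ ($t{\left(q,Q \right)} = \frac{1}{-4} = - \frac{1}{4}$)
$-344 + t{\left(H{\left(B{\left(0 \right)} \right)},28 \right)} 555 = -344 - \frac{555}{4} = - \frac{1931}{4}$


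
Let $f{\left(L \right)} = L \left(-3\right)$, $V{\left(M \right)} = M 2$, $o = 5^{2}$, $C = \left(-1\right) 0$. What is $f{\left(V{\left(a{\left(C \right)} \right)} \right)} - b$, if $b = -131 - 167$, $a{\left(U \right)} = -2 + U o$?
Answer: $310$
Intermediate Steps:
$C = 0$
$o = 25$
$a{\left(U \right)} = -2 + 25 U$ ($a{\left(U \right)} = -2 + U 25 = -2 + 25 U$)
$V{\left(M \right)} = 2 M$
$f{\left(L \right)} = - 3 L$
$b = -298$ ($b = -131 - 167 = -298$)
$f{\left(V{\left(a{\left(C \right)} \right)} \right)} - b = - 3 \cdot 2 \left(-2 + 25 \cdot 0\right) - -298 = - 3 \cdot 2 \left(-2 + 0\right) + 298 = - 3 \cdot 2 \left(-2\right) + 298 = \left(-3\right) \left(-4\right) + 298 = 12 + 298 = 310$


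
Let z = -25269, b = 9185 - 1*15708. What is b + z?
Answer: -31792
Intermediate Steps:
b = -6523 (b = 9185 - 15708 = -6523)
b + z = -6523 - 25269 = -31792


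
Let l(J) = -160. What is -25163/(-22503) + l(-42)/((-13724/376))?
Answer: 9037859/1642719 ≈ 5.5018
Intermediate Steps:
-25163/(-22503) + l(-42)/((-13724/376)) = -25163/(-22503) - 160/((-13724/376)) = -25163*(-1/22503) - 160/((-13724/376)) = 25163/22503 - 160/((-47*73/94)) = 25163/22503 - 160/(-73/2) = 25163/22503 - 160*(-2/73) = 25163/22503 + 320/73 = 9037859/1642719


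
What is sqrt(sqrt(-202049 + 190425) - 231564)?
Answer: sqrt(-231564 + 2*I*sqrt(2906)) ≈ 0.112 + 481.21*I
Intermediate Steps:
sqrt(sqrt(-202049 + 190425) - 231564) = sqrt(sqrt(-11624) - 231564) = sqrt(2*I*sqrt(2906) - 231564) = sqrt(-231564 + 2*I*sqrt(2906))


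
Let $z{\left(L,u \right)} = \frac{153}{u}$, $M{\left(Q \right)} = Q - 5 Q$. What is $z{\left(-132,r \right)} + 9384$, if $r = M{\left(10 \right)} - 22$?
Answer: $\frac{581655}{62} \approx 9381.5$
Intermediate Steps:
$M{\left(Q \right)} = - 4 Q$
$r = -62$ ($r = \left(-4\right) 10 - 22 = -40 - 22 = -62$)
$z{\left(-132,r \right)} + 9384 = \frac{153}{-62} + 9384 = 153 \left(- \frac{1}{62}\right) + 9384 = - \frac{153}{62} + 9384 = \frac{581655}{62}$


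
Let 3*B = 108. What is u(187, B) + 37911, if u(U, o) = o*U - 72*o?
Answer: 42051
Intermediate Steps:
B = 36 (B = (⅓)*108 = 36)
u(U, o) = -72*o + U*o (u(U, o) = U*o - 72*o = -72*o + U*o)
u(187, B) + 37911 = 36*(-72 + 187) + 37911 = 36*115 + 37911 = 4140 + 37911 = 42051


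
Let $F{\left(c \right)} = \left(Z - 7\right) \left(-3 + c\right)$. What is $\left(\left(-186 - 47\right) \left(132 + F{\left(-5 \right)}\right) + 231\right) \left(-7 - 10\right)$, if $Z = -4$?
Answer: $867493$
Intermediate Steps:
$F{\left(c \right)} = 33 - 11 c$ ($F{\left(c \right)} = \left(-4 - 7\right) \left(-3 + c\right) = - 11 \left(-3 + c\right) = 33 - 11 c$)
$\left(\left(-186 - 47\right) \left(132 + F{\left(-5 \right)}\right) + 231\right) \left(-7 - 10\right) = \left(\left(-186 - 47\right) \left(132 + \left(33 - -55\right)\right) + 231\right) \left(-7 - 10\right) = \left(- 233 \left(132 + \left(33 + 55\right)\right) + 231\right) \left(-7 - 10\right) = \left(- 233 \left(132 + 88\right) + 231\right) \left(-17\right) = \left(\left(-233\right) 220 + 231\right) \left(-17\right) = \left(-51260 + 231\right) \left(-17\right) = \left(-51029\right) \left(-17\right) = 867493$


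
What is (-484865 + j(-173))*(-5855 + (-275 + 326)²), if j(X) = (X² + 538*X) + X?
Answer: 1783787482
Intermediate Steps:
j(X) = X² + 539*X
(-484865 + j(-173))*(-5855 + (-275 + 326)²) = (-484865 - 173*(539 - 173))*(-5855 + (-275 + 326)²) = (-484865 - 173*366)*(-5855 + 51²) = (-484865 - 63318)*(-5855 + 2601) = -548183*(-3254) = 1783787482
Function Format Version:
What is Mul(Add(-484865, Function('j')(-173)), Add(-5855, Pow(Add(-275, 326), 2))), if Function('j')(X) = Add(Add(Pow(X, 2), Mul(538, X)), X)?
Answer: 1783787482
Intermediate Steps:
Function('j')(X) = Add(Pow(X, 2), Mul(539, X))
Mul(Add(-484865, Function('j')(-173)), Add(-5855, Pow(Add(-275, 326), 2))) = Mul(Add(-484865, Mul(-173, Add(539, -173))), Add(-5855, Pow(Add(-275, 326), 2))) = Mul(Add(-484865, Mul(-173, 366)), Add(-5855, Pow(51, 2))) = Mul(Add(-484865, -63318), Add(-5855, 2601)) = Mul(-548183, -3254) = 1783787482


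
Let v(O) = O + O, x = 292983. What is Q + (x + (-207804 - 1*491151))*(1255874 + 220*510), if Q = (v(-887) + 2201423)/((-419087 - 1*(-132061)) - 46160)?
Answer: -185051417083478257/333186 ≈ -5.5540e+11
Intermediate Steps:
v(O) = 2*O
Q = -2199649/333186 (Q = (2*(-887) + 2201423)/((-419087 - 1*(-132061)) - 46160) = (-1774 + 2201423)/((-419087 + 132061) - 46160) = 2199649/(-287026 - 46160) = 2199649/(-333186) = 2199649*(-1/333186) = -2199649/333186 ≈ -6.6019)
Q + (x + (-207804 - 1*491151))*(1255874 + 220*510) = -2199649/333186 + (292983 + (-207804 - 1*491151))*(1255874 + 220*510) = -2199649/333186 + (292983 + (-207804 - 491151))*(1255874 + 112200) = -2199649/333186 + (292983 - 698955)*1368074 = -2199649/333186 - 405972*1368074 = -2199649/333186 - 555399737928 = -185051417083478257/333186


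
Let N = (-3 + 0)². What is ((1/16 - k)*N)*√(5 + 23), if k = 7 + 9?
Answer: -2295*√7/8 ≈ -759.00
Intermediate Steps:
k = 16
N = 9 (N = (-3)² = 9)
((1/16 - k)*N)*√(5 + 23) = ((1/16 - 1*16)*9)*√(5 + 23) = ((1/16 - 16)*9)*√28 = (-255/16*9)*(2*√7) = -2295*√7/8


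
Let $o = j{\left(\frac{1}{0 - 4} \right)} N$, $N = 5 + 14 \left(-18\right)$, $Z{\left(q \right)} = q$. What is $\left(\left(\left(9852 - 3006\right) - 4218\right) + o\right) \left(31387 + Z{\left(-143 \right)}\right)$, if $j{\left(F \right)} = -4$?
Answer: $112978304$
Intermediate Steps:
$N = -247$ ($N = 5 - 252 = -247$)
$o = 988$ ($o = \left(-4\right) \left(-247\right) = 988$)
$\left(\left(\left(9852 - 3006\right) - 4218\right) + o\right) \left(31387 + Z{\left(-143 \right)}\right) = \left(\left(\left(9852 - 3006\right) - 4218\right) + 988\right) \left(31387 - 143\right) = \left(\left(6846 - 4218\right) + 988\right) 31244 = \left(2628 + 988\right) 31244 = 3616 \cdot 31244 = 112978304$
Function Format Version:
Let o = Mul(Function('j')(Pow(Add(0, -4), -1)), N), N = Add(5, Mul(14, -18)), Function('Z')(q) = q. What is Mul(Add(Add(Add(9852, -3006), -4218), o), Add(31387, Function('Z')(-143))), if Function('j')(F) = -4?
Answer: 112978304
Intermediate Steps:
N = -247 (N = Add(5, -252) = -247)
o = 988 (o = Mul(-4, -247) = 988)
Mul(Add(Add(Add(9852, -3006), -4218), o), Add(31387, Function('Z')(-143))) = Mul(Add(Add(Add(9852, -3006), -4218), 988), Add(31387, -143)) = Mul(Add(Add(6846, -4218), 988), 31244) = Mul(Add(2628, 988), 31244) = Mul(3616, 31244) = 112978304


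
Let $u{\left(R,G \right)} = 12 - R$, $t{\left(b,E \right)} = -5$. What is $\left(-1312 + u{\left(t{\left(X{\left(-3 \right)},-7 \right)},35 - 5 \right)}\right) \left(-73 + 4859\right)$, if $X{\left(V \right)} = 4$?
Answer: $-6197870$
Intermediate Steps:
$\left(-1312 + u{\left(t{\left(X{\left(-3 \right)},-7 \right)},35 - 5 \right)}\right) \left(-73 + 4859\right) = \left(-1312 + \left(12 - -5\right)\right) \left(-73 + 4859\right) = \left(-1312 + \left(12 + 5\right)\right) 4786 = \left(-1312 + 17\right) 4786 = \left(-1295\right) 4786 = -6197870$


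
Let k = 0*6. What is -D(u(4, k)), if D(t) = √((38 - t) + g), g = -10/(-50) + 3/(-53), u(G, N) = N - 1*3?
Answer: -√2889295/265 ≈ -6.4143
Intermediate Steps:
k = 0
u(G, N) = -3 + N (u(G, N) = N - 3 = -3 + N)
g = 38/265 (g = -10*(-1/50) + 3*(-1/53) = ⅕ - 3/53 = 38/265 ≈ 0.14340)
D(t) = √(10108/265 - t) (D(t) = √((38 - t) + 38/265) = √(10108/265 - t))
-D(u(4, k)) = -√(2678620 - 70225*(-3 + 0))/265 = -√(2678620 - 70225*(-3))/265 = -√(2678620 + 210675)/265 = -√2889295/265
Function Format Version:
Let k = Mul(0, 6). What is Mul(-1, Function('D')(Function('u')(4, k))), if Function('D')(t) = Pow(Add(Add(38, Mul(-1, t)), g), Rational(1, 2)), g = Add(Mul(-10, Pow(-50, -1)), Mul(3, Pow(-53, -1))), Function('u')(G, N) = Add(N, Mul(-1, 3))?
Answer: Mul(Rational(-1, 265), Pow(2889295, Rational(1, 2))) ≈ -6.4143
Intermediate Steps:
k = 0
Function('u')(G, N) = Add(-3, N) (Function('u')(G, N) = Add(N, -3) = Add(-3, N))
g = Rational(38, 265) (g = Add(Mul(-10, Rational(-1, 50)), Mul(3, Rational(-1, 53))) = Add(Rational(1, 5), Rational(-3, 53)) = Rational(38, 265) ≈ 0.14340)
Function('D')(t) = Pow(Add(Rational(10108, 265), Mul(-1, t)), Rational(1, 2)) (Function('D')(t) = Pow(Add(Add(38, Mul(-1, t)), Rational(38, 265)), Rational(1, 2)) = Pow(Add(Rational(10108, 265), Mul(-1, t)), Rational(1, 2)))
Mul(-1, Function('D')(Function('u')(4, k))) = Mul(-1, Mul(Rational(1, 265), Pow(Add(2678620, Mul(-70225, Add(-3, 0))), Rational(1, 2)))) = Mul(-1, Mul(Rational(1, 265), Pow(Add(2678620, Mul(-70225, -3)), Rational(1, 2)))) = Mul(-1, Mul(Rational(1, 265), Pow(Add(2678620, 210675), Rational(1, 2)))) = Mul(-1, Mul(Rational(1, 265), Pow(2889295, Rational(1, 2)))) = Mul(Rational(-1, 265), Pow(2889295, Rational(1, 2)))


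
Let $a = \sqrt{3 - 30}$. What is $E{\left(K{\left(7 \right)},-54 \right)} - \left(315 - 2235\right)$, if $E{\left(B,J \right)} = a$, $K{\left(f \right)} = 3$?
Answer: $1920 + 3 i \sqrt{3} \approx 1920.0 + 5.1962 i$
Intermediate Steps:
$a = 3 i \sqrt{3}$ ($a = \sqrt{-27} = 3 i \sqrt{3} \approx 5.1962 i$)
$E{\left(B,J \right)} = 3 i \sqrt{3}$
$E{\left(K{\left(7 \right)},-54 \right)} - \left(315 - 2235\right) = 3 i \sqrt{3} - \left(315 - 2235\right) = 3 i \sqrt{3} - -1920 = 3 i \sqrt{3} + 1920 = 1920 + 3 i \sqrt{3}$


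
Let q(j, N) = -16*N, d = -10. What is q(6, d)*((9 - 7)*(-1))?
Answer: -320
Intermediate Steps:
q(6, d)*((9 - 7)*(-1)) = (-16*(-10))*((9 - 7)*(-1)) = 160*(2*(-1)) = 160*(-2) = -320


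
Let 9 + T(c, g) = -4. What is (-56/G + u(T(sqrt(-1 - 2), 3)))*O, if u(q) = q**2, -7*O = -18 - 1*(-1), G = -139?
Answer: 400299/973 ≈ 411.41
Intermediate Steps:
T(c, g) = -13 (T(c, g) = -9 - 4 = -13)
O = 17/7 (O = -(-18 - 1*(-1))/7 = -(-18 + 1)/7 = -1/7*(-17) = 17/7 ≈ 2.4286)
(-56/G + u(T(sqrt(-1 - 2), 3)))*O = (-56/(-139) + (-13)**2)*(17/7) = (-56*(-1/139) + 169)*(17/7) = (56/139 + 169)*(17/7) = (23547/139)*(17/7) = 400299/973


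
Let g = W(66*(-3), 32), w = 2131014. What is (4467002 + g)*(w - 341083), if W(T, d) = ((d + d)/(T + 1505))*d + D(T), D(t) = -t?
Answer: 10450749216281088/1307 ≈ 7.9960e+12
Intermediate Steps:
W(T, d) = -T + 2*d**2/(1505 + T) (W(T, d) = ((d + d)/(T + 1505))*d - T = ((2*d)/(1505 + T))*d - T = (2*d/(1505 + T))*d - T = 2*d**2/(1505 + T) - T = -T + 2*d**2/(1505 + T))
g = 260834/1307 (g = (-(66*(-3))**2 - 99330*(-3) + 2*32**2)/(1505 + 66*(-3)) = (-1*(-198)**2 - 1505*(-198) + 2*1024)/(1505 - 198) = (-1*39204 + 297990 + 2048)/1307 = (-39204 + 297990 + 2048)/1307 = (1/1307)*260834 = 260834/1307 ≈ 199.57)
(4467002 + g)*(w - 341083) = (4467002 + 260834/1307)*(2131014 - 341083) = (5838632448/1307)*1789931 = 10450749216281088/1307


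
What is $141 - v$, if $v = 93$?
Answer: $48$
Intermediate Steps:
$141 - v = 141 - 93 = 48$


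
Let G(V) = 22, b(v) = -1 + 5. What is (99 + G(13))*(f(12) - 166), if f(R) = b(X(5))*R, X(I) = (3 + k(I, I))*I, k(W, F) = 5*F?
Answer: -14278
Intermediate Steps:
X(I) = I*(3 + 5*I) (X(I) = (3 + 5*I)*I = I*(3 + 5*I))
b(v) = 4
f(R) = 4*R
(99 + G(13))*(f(12) - 166) = (99 + 22)*(4*12 - 166) = 121*(48 - 166) = 121*(-118) = -14278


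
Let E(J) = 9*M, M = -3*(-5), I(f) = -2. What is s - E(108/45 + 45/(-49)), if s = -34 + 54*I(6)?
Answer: -277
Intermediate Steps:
M = 15
s = -142 (s = -34 + 54*(-2) = -34 - 108 = -142)
E(J) = 135 (E(J) = 9*15 = 135)
s - E(108/45 + 45/(-49)) = -142 - 1*135 = -142 - 135 = -277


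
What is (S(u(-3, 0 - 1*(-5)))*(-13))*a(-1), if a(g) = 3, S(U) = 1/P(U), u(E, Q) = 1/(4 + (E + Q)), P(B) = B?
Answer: -234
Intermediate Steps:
u(E, Q) = 1/(4 + E + Q)
S(U) = 1/U
(S(u(-3, 0 - 1*(-5)))*(-13))*a(-1) = (-13/1/(4 - 3 + (0 - 1*(-5))))*3 = (-13/1/(4 - 3 + (0 + 5)))*3 = (-13/1/(4 - 3 + 5))*3 = (-13/1/6)*3 = (-13/(⅙))*3 = (6*(-13))*3 = -78*3 = -234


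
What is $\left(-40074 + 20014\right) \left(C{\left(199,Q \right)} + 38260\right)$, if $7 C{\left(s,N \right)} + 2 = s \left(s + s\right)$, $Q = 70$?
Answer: $- \frac{6961221200}{7} \approx -9.9446 \cdot 10^{8}$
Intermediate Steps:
$C{\left(s,N \right)} = - \frac{2}{7} + \frac{2 s^{2}}{7}$ ($C{\left(s,N \right)} = - \frac{2}{7} + \frac{s \left(s + s\right)}{7} = - \frac{2}{7} + \frac{s 2 s}{7} = - \frac{2}{7} + \frac{2 s^{2}}{7}$)
$\left(-40074 + 20014\right) \left(C{\left(199,Q \right)} + 38260\right) = \left(-40074 + 20014\right) \left(\left(- \frac{2}{7} + \frac{2 \cdot 199^{2}}{7}\right) + 38260\right) = - 20060 \left(\left(- \frac{2}{7} + \frac{2}{7} \cdot 39601\right) + 38260\right) = - 20060 \left(\left(- \frac{2}{7} + \frac{79202}{7}\right) + 38260\right) = - 20060 \left(\frac{79200}{7} + 38260\right) = \left(-20060\right) \frac{347020}{7} = - \frac{6961221200}{7}$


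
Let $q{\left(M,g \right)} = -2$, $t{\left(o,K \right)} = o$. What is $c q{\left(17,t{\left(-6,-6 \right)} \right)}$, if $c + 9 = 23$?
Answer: $-28$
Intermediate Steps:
$c = 14$ ($c = -9 + 23 = 14$)
$c q{\left(17,t{\left(-6,-6 \right)} \right)} = 14 \left(-2\right) = -28$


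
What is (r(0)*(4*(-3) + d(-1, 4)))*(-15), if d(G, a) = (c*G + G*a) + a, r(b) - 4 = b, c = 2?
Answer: 840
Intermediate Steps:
r(b) = 4 + b
d(G, a) = a + 2*G + G*a (d(G, a) = (2*G + G*a) + a = a + 2*G + G*a)
(r(0)*(4*(-3) + d(-1, 4)))*(-15) = ((4 + 0)*(4*(-3) + (4 + 2*(-1) - 1*4)))*(-15) = (4*(-12 + (4 - 2 - 4)))*(-15) = (4*(-12 - 2))*(-15) = (4*(-14))*(-15) = -56*(-15) = 840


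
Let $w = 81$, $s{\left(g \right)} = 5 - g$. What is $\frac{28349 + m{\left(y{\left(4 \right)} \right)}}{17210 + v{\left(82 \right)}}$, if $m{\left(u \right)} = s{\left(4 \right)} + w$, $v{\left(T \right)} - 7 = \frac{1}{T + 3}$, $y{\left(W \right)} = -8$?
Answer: $\frac{2416635}{1463446} \approx 1.6513$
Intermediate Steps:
$v{\left(T \right)} = 7 + \frac{1}{3 + T}$ ($v{\left(T \right)} = 7 + \frac{1}{T + 3} = 7 + \frac{1}{3 + T}$)
$m{\left(u \right)} = 82$ ($m{\left(u \right)} = \left(5 - 4\right) + 81 = 1 + 81 = 82$)
$\frac{28349 + m{\left(y{\left(4 \right)} \right)}}{17210 + v{\left(82 \right)}} = \frac{28349 + 82}{17210 + \frac{22 + 7 \cdot 82}{3 + 82}} = \frac{28431}{17210 + \frac{22 + 574}{85}} = \frac{28431}{17210 + \frac{1}{85} \cdot 596} = \frac{28431}{17210 + \frac{596}{85}} = \frac{28431}{\frac{1463446}{85}} = 28431 \cdot \frac{85}{1463446} = \frac{2416635}{1463446}$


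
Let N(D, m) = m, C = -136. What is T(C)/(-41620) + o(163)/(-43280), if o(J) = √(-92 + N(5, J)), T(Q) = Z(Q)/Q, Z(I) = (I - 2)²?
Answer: 4761/1415080 - √71/43280 ≈ 0.0031698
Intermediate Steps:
Z(I) = (-2 + I)²
T(Q) = (-2 + Q)²/Q
o(J) = √(-92 + J)
T(C)/(-41620) + o(163)/(-43280) = ((-2 - 136)²/(-136))/(-41620) + √(-92 + 163)/(-43280) = -1/136*(-138)²*(-1/41620) + √71*(-1/43280) = -1/136*19044*(-1/41620) - √71/43280 = -4761/34*(-1/41620) - √71/43280 = 4761/1415080 - √71/43280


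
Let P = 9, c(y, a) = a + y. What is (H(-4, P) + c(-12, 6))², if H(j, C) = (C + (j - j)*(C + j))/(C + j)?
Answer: 441/25 ≈ 17.640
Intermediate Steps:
H(j, C) = C/(C + j) (H(j, C) = (C + 0*(C + j))/(C + j) = (C + 0)/(C + j) = C/(C + j))
(H(-4, P) + c(-12, 6))² = (9/(9 - 4) + (6 - 12))² = (9/5 - 6)² = (-21/5)² = 441/25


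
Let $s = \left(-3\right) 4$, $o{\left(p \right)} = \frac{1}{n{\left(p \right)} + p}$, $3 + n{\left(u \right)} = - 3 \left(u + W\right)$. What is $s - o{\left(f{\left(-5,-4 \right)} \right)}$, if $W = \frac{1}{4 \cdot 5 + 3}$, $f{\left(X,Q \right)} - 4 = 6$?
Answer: $- \frac{6361}{532} \approx -11.957$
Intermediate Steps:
$f{\left(X,Q \right)} = 10$ ($f{\left(X,Q \right)} = 4 + 6 = 10$)
$W = \frac{1}{23}$ ($W = \frac{1}{20 + 3} = \frac{1}{23} \approx 0.043478$)
$n{\left(u \right)} = - \frac{72}{23} - 3 u$ ($n{\left(u \right)} = -3 - 3 \left(u + \frac{1}{23}\right) = -3 - 3 \left(\frac{1}{23} + u\right) = -3 - \left(\frac{3}{23} + 3 u\right) = - \frac{72}{23} - 3 u$)
$o{\left(p \right)} = \frac{1}{- \frac{72}{23} - 2 p}$ ($o{\left(p \right)} = \frac{1}{\left(- \frac{72}{23} - 3 p\right) + p} = \frac{1}{- \frac{72}{23} - 2 p}$)
$s = -12$
$s - o{\left(f{\left(-5,-4 \right)} \right)} = -12 - - \frac{23}{72 + 46 \cdot 10} = -12 - - \frac{23}{72 + 460} = -12 - - \frac{23}{532} = -12 + \frac{23}{532} = - \frac{6361}{532}$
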